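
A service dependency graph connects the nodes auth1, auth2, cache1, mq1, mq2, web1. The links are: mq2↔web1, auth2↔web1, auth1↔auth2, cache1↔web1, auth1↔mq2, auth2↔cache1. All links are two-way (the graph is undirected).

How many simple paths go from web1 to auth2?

web1–auth2
web1–cache1–auth2
web1–mq2–auth1–auth2

3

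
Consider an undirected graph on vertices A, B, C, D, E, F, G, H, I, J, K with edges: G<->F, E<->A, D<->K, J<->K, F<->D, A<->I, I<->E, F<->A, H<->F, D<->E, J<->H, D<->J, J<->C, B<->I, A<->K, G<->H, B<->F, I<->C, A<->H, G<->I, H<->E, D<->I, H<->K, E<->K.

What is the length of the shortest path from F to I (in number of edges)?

Distance 0: F.
Distance 1: A, B, D, G, H.
Distance 2: E, I, J, K — contains I.

2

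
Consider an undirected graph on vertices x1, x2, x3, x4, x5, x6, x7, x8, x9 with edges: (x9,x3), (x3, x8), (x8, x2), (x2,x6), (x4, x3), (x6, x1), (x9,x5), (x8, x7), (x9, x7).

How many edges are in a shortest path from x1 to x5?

Distance 0: x1.
Distance 1: x6.
Distance 2: x2.
Distance 3: x8.
Distance 4: x3, x7.
Distance 5: x4, x9.
Distance 6: x5 — contains x5.

6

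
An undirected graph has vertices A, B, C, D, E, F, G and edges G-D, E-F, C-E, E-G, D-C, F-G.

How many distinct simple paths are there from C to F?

C–D–G–E–F
C–D–G–F
C–E–F
C–E–G–F

4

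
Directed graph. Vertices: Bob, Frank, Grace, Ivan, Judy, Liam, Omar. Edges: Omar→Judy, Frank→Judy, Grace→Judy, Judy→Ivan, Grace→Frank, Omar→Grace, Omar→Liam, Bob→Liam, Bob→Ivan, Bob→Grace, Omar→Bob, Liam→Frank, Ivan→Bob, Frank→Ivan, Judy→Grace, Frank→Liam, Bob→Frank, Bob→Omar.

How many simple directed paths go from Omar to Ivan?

Omar→Bob→Frank→Ivan
Omar→Bob→Frank→Judy→Ivan
Omar→Bob→Grace→Frank→Ivan
Omar→Bob→Grace→Frank→Judy→Ivan
Omar→Bob→Grace→Judy→Ivan
Omar→Bob→Ivan
Omar→Bob→Liam→Frank→Ivan
Omar→Bob→Liam→Frank→Judy→Ivan
Omar→Grace→Frank→Ivan
Omar→Grace→Frank→Judy→Ivan
Omar→Grace→Judy→Ivan
Omar→Judy→Grace→Frank→Ivan
Omar→Judy→Ivan
Omar→Liam→Frank→Ivan
Omar→Liam→Frank→Judy→Ivan

15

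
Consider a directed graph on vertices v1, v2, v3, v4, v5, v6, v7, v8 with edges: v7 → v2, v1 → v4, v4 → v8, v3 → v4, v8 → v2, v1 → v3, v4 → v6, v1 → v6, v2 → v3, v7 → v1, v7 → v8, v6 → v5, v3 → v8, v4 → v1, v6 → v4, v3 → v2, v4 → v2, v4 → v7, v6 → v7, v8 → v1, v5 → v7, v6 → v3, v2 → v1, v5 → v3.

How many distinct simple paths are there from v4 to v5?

11

v4→v1→v6→v5
v4→v2→v1→v6→v5
v4→v2→v3→v8→v1→v6→v5
v4→v6→v5
v4→v7→v1→v6→v5
v4→v7→v2→v1→v6→v5
v4→v7→v2→v3→v8→v1→v6→v5
v4→v7→v8→v1→v6→v5
v4→v7→v8→v2→v1→v6→v5
v4→v8→v1→v6→v5
v4→v8→v2→v1→v6→v5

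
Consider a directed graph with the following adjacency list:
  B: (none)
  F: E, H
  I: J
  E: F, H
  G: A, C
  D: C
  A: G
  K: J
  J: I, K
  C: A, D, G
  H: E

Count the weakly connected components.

4

From A: component {A, C, D, G}.
From B: component {B}.
From E: component {E, F, H}.
From I: component {I, J, K}.
That's 4 components.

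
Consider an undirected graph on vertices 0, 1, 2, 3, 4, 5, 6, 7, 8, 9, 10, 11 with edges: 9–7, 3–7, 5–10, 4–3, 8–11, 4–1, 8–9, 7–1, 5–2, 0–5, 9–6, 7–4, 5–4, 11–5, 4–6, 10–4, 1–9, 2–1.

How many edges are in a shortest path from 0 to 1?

3

Distance 0: 0.
Distance 1: 5.
Distance 2: 2, 4, 10, 11.
Distance 3: 1, 3, 6, 7, 8 — contains 1.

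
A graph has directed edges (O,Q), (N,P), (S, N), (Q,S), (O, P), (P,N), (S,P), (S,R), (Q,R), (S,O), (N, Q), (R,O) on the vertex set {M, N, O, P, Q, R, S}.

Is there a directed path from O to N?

Yes

Explore from O.
Distance 1: reach P, Q.
Distance 2: reach N, R, S.
Found N.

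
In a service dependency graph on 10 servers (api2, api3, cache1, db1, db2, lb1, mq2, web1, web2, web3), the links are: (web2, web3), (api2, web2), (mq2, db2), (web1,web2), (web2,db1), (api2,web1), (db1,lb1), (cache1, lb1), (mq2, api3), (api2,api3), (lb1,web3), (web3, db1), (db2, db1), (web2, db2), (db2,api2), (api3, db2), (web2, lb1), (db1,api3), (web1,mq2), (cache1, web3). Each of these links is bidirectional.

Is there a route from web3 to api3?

Explore from web3.
Distance 1: reach cache1, db1, lb1, web2.
Distance 2: reach api2, api3, db2, web1.
Found api3.

Yes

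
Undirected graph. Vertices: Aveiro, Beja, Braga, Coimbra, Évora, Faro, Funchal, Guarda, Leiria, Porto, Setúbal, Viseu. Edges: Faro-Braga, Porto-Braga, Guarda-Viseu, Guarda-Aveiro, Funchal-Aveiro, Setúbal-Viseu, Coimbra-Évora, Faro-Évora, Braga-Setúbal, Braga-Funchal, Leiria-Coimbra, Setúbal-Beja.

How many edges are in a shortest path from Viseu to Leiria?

6

Distance 0: Viseu.
Distance 1: Guarda, Setúbal.
Distance 2: Aveiro, Beja, Braga.
Distance 3: Faro, Funchal, Porto.
Distance 4: Évora.
Distance 5: Coimbra.
Distance 6: Leiria — contains Leiria.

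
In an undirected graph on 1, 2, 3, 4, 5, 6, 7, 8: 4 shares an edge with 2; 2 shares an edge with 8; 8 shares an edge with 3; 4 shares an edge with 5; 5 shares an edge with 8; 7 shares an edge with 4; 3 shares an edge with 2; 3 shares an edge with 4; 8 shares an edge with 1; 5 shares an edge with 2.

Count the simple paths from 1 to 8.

1–8

1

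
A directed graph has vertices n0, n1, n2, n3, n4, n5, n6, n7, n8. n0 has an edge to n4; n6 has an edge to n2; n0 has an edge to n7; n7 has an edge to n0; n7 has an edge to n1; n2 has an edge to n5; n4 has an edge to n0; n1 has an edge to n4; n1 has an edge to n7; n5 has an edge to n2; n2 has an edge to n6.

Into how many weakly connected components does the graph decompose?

4

From n0: component {n0, n1, n4, n7}.
From n2: component {n2, n5, n6}.
From n3: component {n3}.
From n8: component {n8}.
That's 4 components.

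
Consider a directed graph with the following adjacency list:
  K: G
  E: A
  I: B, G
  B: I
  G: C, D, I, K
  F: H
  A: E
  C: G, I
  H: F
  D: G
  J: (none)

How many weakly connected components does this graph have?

4

From A: component {A, E}.
From B: component {B, C, D, G, I, K}.
From F: component {F, H}.
From J: component {J}.
That's 4 components.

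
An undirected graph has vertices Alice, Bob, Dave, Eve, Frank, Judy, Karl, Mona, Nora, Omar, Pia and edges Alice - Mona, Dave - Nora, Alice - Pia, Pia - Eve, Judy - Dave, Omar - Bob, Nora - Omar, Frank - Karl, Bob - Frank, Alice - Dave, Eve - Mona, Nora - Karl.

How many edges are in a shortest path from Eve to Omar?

5

Distance 0: Eve.
Distance 1: Mona, Pia.
Distance 2: Alice.
Distance 3: Dave.
Distance 4: Judy, Nora.
Distance 5: Karl, Omar — contains Omar.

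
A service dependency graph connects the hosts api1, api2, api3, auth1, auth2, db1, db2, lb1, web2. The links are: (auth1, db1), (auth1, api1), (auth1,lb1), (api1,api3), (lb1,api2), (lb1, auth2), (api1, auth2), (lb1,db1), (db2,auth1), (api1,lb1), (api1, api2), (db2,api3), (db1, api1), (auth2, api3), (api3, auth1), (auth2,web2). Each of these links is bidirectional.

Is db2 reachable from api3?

Yes

Explore from api3.
Distance 1: reach api1, auth1, auth2, db2.
Found db2.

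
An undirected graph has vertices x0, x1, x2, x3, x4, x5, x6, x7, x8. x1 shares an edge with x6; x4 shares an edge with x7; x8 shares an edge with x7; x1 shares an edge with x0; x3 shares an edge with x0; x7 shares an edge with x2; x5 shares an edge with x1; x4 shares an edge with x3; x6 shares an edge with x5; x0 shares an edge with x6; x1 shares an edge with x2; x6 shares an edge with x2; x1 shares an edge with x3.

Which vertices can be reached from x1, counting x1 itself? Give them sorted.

Start at x1.
Its neighbours: x0, x2, x3, x5, x6.
Then their neighbours: x4, x7.
Then next layer: x8.
Every vertex is now reached.

x0, x1, x2, x3, x4, x5, x6, x7, x8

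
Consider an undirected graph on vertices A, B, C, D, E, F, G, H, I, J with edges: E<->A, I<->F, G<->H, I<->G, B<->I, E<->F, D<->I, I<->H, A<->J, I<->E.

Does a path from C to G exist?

No

C has no edges, so nothing is reachable from it.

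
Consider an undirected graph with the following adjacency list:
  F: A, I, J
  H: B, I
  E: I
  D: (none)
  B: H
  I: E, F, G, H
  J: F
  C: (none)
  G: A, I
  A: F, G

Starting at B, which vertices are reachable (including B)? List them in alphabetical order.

Start at B.
Its neighbours: H.
Then their neighbours: I.
Then next layer: E, F, G.
Then next layer: A, J.
Nothing further is reachable.

A, B, E, F, G, H, I, J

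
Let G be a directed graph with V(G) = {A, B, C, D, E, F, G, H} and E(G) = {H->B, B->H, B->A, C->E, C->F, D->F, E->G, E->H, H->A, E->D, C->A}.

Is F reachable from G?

No

G has no outgoing edges, so nothing is reachable from it.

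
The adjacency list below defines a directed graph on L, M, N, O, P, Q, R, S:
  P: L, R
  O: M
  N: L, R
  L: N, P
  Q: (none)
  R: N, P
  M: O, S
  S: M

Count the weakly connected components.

3

From L: component {L, N, P, R}.
From M: component {M, O, S}.
From Q: component {Q}.
That's 3 components.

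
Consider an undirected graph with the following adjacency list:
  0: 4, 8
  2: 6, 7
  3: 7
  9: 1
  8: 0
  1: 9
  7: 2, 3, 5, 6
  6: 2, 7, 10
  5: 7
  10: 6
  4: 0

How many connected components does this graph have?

3

From 0: component {0, 4, 8}.
From 1: component {1, 9}.
From 2: component {2, 3, 5, 6, 7, 10}.
That's 3 components.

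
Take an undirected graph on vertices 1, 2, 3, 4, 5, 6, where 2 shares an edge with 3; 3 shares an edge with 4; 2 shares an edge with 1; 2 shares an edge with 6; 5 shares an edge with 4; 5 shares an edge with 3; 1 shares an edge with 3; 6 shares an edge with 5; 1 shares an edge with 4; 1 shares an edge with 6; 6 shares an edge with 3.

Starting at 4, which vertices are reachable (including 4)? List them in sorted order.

1, 2, 3, 4, 5, 6

Start at 4.
Its neighbours: 1, 3, 5.
Then their neighbours: 2, 6.
Every vertex is now reached.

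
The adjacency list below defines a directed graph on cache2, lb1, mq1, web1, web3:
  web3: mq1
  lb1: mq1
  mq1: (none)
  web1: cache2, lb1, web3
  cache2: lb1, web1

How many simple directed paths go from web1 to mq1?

3

web1→cache2→lb1→mq1
web1→lb1→mq1
web1→web3→mq1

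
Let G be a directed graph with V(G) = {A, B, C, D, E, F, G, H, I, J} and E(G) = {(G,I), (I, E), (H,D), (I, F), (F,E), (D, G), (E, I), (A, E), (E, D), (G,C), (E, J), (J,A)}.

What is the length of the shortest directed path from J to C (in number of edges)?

5

Distance 0: J.
Distance 1: A.
Distance 2: E.
Distance 3: D, I.
Distance 4: F, G.
Distance 5: C — contains C.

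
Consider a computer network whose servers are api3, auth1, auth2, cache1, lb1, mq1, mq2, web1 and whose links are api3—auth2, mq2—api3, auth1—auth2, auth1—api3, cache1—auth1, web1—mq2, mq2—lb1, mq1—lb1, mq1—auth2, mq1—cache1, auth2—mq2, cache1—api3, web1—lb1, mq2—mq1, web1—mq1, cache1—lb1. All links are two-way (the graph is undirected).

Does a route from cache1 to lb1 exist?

Explore from cache1.
Distance 1: reach api3, auth1, lb1, mq1.
Found lb1.

Yes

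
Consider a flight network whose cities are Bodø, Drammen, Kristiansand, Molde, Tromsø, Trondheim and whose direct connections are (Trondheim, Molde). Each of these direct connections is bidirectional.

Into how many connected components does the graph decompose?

5

From Bodø: component {Bodø}.
From Drammen: component {Drammen}.
From Kristiansand: component {Kristiansand}.
From Molde: component {Molde, Trondheim}.
From Tromsø: component {Tromsø}.
That's 5 components.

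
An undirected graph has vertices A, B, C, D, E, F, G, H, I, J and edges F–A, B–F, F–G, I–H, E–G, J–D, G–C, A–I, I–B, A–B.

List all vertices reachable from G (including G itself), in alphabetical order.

Start at G.
Its neighbours: C, E, F.
Then their neighbours: A, B.
Then next layer: I.
Then next layer: H.
Nothing further is reachable.

A, B, C, E, F, G, H, I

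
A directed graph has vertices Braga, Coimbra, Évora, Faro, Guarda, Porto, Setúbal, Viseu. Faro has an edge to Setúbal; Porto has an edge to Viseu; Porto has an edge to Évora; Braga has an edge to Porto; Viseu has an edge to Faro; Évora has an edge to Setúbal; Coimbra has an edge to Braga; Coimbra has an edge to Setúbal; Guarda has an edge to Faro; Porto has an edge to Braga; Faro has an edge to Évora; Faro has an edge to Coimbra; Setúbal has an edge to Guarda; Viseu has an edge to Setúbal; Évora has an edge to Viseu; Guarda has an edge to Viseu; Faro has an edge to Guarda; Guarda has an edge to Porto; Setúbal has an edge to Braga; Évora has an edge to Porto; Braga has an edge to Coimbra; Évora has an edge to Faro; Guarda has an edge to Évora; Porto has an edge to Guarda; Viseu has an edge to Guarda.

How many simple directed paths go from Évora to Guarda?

Évora→Faro→Coimbra→Braga→Porto→Guarda
Évora→Faro→Coimbra→Braga→Porto→Viseu→Guarda
Évora→Faro→Coimbra→Braga→Porto→Viseu→Setúbal→Guarda
Évora→Faro→Coimbra→Setúbal→Braga→Porto→Guarda
Évora→Faro→Coimbra→Setúbal→Braga→Porto→Viseu→Guarda
Évora→Faro→Coimbra→Setúbal→Guarda
Évora→Faro→Guarda
Évora→Faro→Setúbal→Braga→Porto→Guarda
... and 22 more.

30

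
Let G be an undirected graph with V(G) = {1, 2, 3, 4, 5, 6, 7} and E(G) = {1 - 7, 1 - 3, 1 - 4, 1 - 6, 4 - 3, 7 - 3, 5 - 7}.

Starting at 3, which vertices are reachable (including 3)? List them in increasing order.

Start at 3.
Its neighbours: 1, 4, 7.
Then their neighbours: 5, 6.
Nothing further is reachable.

1, 3, 4, 5, 6, 7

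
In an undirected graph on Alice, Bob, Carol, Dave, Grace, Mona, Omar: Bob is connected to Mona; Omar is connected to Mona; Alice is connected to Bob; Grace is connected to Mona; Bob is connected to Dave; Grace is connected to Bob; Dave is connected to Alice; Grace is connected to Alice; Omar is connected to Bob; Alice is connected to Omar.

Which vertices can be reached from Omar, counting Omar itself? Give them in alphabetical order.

Alice, Bob, Dave, Grace, Mona, Omar

Start at Omar.
Its neighbours: Alice, Bob, Mona.
Then their neighbours: Dave, Grace.
Nothing further is reachable.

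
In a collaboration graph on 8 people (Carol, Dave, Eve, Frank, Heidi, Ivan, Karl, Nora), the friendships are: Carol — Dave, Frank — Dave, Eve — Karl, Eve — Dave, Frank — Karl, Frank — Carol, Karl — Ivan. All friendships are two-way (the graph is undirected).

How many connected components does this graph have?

3

From Carol: component {Carol, Dave, Eve, Frank, Ivan, Karl}.
From Heidi: component {Heidi}.
From Nora: component {Nora}.
That's 3 components.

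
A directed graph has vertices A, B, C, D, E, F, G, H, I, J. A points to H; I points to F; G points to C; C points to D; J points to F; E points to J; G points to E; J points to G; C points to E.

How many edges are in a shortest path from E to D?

4

Distance 0: E.
Distance 1: J.
Distance 2: F, G.
Distance 3: C.
Distance 4: D — contains D.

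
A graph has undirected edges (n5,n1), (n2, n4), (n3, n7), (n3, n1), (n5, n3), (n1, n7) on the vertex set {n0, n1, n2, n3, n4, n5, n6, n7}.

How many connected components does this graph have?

From n0: component {n0}.
From n1: component {n1, n3, n5, n7}.
From n2: component {n2, n4}.
From n6: component {n6}.
That's 4 components.

4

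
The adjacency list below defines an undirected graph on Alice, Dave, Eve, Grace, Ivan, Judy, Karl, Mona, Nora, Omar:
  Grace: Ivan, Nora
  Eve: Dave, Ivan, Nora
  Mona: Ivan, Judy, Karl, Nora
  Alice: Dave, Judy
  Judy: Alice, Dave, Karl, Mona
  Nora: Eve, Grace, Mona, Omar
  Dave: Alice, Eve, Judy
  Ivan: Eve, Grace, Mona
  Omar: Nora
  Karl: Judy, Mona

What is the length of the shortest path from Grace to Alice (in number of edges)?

4

Distance 0: Grace.
Distance 1: Ivan, Nora.
Distance 2: Eve, Mona, Omar.
Distance 3: Dave, Judy, Karl.
Distance 4: Alice — contains Alice.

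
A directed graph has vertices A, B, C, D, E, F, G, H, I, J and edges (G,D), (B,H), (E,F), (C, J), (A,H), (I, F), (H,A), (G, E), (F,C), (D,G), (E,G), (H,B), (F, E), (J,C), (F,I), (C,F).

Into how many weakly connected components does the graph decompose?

2

From A: component {A, B, H}.
From C: component {C, D, E, F, G, I, J}.
That's 2 components.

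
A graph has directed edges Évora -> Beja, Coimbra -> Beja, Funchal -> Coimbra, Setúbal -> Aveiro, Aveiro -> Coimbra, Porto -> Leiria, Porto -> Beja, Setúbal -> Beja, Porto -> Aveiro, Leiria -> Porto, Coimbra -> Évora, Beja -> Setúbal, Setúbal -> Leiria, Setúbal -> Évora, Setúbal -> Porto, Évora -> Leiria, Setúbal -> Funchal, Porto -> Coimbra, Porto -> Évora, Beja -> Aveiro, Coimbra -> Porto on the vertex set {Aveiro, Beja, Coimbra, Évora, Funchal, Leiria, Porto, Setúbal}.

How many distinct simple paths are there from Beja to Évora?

13

Beja→Aveiro→Coimbra→Évora
Beja→Aveiro→Coimbra→Porto→Évora
Beja→Setúbal→Aveiro→Coimbra→Évora
Beja→Setúbal→Aveiro→Coimbra→Porto→Évora
Beja→Setúbal→Évora
Beja→Setúbal→Funchal→Coimbra→Évora
Beja→Setúbal→Funchal→Coimbra→Porto→Évora
Beja→Setúbal→Leiria→Porto→Aveiro→Coimbra→Évora
Beja→Setúbal→Leiria→Porto→Coimbra→Évora
Beja→Setúbal→Leiria→Porto→Évora
Beja→Setúbal→Porto→Aveiro→Coimbra→Évora
Beja→Setúbal→Porto→Coimbra→Évora
Beja→Setúbal→Porto→Évora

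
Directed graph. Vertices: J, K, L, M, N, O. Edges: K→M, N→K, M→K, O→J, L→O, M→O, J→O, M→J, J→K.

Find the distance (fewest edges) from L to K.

3

Distance 0: L.
Distance 1: O.
Distance 2: J.
Distance 3: K — contains K.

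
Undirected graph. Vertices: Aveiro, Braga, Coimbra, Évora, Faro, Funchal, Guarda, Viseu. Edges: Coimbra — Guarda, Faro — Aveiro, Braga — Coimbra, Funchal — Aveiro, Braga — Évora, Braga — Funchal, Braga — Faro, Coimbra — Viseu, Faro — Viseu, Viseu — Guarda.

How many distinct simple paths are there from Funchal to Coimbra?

6

Funchal–Aveiro–Faro–Braga–Coimbra
Funchal–Aveiro–Faro–Viseu–Coimbra
Funchal–Aveiro–Faro–Viseu–Guarda–Coimbra
Funchal–Braga–Coimbra
Funchal–Braga–Faro–Viseu–Coimbra
Funchal–Braga–Faro–Viseu–Guarda–Coimbra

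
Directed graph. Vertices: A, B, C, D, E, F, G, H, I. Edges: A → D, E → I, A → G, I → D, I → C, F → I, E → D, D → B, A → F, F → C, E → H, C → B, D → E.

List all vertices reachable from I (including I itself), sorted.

Start at I.
Its neighbours: C, D.
Then their neighbours: B, E.
Then next layer: H.
Nothing further is reachable.

B, C, D, E, H, I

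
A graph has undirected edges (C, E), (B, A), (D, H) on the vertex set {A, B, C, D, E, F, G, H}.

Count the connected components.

5

From A: component {A, B}.
From C: component {C, E}.
From D: component {D, H}.
From F: component {F}.
From G: component {G}.
That's 5 components.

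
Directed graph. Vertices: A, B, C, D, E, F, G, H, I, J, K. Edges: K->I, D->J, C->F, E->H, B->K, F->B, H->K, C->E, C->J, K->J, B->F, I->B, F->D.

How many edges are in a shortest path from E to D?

Distance 0: E.
Distance 1: H.
Distance 2: K.
Distance 3: I, J.
Distance 4: B.
Distance 5: F.
Distance 6: D — contains D.

6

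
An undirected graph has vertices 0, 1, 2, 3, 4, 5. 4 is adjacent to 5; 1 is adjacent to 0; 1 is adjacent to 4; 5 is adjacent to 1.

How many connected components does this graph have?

3

From 0: component {0, 1, 4, 5}.
From 2: component {2}.
From 3: component {3}.
That's 3 components.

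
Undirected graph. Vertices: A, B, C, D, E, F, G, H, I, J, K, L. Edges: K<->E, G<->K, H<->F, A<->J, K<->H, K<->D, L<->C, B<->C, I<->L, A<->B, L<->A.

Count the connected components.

2

From A: component {A, B, C, I, J, L}.
From D: component {D, E, F, G, H, K}.
That's 2 components.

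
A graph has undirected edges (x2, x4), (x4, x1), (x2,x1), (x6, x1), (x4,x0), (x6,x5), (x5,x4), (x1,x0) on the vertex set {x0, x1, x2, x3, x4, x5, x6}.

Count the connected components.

From x0: component {x0, x1, x2, x4, x5, x6}.
From x3: component {x3}.
That's 2 components.

2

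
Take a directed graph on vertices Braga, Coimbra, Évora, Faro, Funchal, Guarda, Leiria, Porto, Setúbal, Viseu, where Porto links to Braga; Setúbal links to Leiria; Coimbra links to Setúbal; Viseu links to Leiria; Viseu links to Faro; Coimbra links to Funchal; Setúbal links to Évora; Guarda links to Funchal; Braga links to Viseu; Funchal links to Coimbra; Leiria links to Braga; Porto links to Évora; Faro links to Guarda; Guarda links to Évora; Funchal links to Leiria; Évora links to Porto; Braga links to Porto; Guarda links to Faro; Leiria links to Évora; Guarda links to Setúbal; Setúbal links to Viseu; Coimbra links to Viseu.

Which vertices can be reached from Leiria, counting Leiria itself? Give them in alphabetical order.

Braga, Coimbra, Évora, Faro, Funchal, Guarda, Leiria, Porto, Setúbal, Viseu

Start at Leiria.
Its neighbours: Braga, Évora.
Then their neighbours: Porto, Viseu.
Then next layer: Faro.
Then next layer: Guarda.
Then next layer: Funchal, Setúbal.
Then next layer: Coimbra.
Every vertex is now reached.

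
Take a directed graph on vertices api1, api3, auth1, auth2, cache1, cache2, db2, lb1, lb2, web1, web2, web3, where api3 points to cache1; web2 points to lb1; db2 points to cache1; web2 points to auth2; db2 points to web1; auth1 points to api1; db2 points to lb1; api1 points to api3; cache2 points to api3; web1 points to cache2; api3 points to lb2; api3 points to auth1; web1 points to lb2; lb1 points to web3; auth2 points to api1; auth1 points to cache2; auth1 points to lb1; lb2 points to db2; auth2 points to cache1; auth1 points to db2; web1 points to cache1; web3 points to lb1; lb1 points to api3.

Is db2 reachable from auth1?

Explore from auth1.
Distance 1: reach api1, cache2, db2, lb1.
Found db2.

Yes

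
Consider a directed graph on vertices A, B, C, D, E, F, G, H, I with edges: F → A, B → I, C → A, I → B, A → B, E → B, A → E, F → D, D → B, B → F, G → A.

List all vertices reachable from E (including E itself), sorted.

Start at E.
Its neighbours: B.
Then their neighbours: F, I.
Then next layer: A, D.
Nothing further is reachable.

A, B, D, E, F, I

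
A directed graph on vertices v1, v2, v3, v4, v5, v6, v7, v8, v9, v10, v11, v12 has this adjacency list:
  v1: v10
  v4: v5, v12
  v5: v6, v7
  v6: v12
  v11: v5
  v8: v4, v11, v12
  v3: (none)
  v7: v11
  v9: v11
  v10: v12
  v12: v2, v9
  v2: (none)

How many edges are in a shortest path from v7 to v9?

5

Distance 0: v7.
Distance 1: v11.
Distance 2: v5.
Distance 3: v6.
Distance 4: v12.
Distance 5: v2, v9 — contains v9.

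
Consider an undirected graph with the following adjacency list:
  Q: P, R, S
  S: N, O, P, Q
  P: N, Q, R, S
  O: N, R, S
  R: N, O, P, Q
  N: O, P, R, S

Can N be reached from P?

Explore from P.
Distance 1: reach N, Q, R, S.
Found N.

Yes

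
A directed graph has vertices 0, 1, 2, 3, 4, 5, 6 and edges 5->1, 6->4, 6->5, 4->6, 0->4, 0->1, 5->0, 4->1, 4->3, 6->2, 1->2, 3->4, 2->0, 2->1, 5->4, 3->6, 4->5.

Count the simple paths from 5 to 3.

5→0→4→3
5→1→2→0→4→3
5→4→3

3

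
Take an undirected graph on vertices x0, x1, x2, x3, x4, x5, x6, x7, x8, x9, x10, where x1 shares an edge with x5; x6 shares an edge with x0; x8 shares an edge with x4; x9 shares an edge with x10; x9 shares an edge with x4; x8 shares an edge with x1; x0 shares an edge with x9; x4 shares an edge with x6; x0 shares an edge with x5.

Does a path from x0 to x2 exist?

No

Explore from x0.
Distance 1: reach x5, x6, x9.
Distance 2: reach x1, x4, x10.
Distance 3: reach x8.
The search is exhausted without reaching x2; it lies in a different component.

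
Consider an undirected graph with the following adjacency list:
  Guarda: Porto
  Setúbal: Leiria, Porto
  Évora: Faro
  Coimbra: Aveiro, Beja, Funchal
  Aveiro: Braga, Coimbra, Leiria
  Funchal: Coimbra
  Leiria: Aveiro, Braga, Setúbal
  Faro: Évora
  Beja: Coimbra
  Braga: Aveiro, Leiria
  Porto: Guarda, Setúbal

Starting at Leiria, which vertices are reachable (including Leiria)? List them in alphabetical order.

Aveiro, Beja, Braga, Coimbra, Funchal, Guarda, Leiria, Porto, Setúbal

Start at Leiria.
Its neighbours: Aveiro, Braga, Setúbal.
Then their neighbours: Coimbra, Porto.
Then next layer: Beja, Funchal, Guarda.
Nothing further is reachable.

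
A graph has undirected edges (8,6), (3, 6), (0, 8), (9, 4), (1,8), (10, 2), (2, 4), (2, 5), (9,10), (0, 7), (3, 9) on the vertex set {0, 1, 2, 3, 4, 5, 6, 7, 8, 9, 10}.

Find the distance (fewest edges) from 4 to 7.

Distance 0: 4.
Distance 1: 2, 9.
Distance 2: 3, 5, 10.
Distance 3: 6.
Distance 4: 8.
Distance 5: 0, 1.
Distance 6: 7 — contains 7.

6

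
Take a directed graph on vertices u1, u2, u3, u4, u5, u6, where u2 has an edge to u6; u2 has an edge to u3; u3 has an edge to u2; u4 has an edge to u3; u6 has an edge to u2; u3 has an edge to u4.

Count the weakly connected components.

3

From u1: component {u1}.
From u2: component {u2, u3, u4, u6}.
From u5: component {u5}.
That's 3 components.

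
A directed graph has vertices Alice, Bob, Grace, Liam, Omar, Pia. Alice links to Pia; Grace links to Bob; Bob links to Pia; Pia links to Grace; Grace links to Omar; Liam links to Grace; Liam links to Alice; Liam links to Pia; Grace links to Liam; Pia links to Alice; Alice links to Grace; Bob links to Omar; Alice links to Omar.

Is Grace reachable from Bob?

Yes

Explore from Bob.
Distance 1: reach Omar, Pia.
Distance 2: reach Alice, Grace.
Found Grace.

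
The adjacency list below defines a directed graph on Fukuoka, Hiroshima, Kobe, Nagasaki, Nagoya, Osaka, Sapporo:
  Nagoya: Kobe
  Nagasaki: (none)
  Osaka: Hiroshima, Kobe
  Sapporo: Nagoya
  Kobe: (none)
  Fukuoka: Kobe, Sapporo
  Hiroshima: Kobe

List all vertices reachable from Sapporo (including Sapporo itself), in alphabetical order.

Kobe, Nagoya, Sapporo

Start at Sapporo.
Its neighbours: Nagoya.
Then their neighbours: Kobe.
Nothing further is reachable.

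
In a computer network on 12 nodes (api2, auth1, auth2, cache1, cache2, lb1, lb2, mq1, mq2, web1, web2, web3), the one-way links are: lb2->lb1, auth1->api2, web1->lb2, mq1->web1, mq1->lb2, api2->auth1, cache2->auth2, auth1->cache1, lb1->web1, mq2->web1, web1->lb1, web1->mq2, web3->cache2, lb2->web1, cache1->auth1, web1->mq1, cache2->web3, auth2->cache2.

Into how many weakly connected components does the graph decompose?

From api2: component {api2, auth1, cache1}.
From auth2: component {auth2, cache2, web3}.
From lb1: component {lb1, lb2, mq1, mq2, web1}.
From web2: component {web2}.
That's 4 components.

4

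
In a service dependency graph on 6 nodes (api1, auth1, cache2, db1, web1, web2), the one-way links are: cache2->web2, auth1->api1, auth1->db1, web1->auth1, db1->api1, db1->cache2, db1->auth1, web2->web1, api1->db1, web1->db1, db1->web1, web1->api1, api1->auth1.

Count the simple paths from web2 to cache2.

5

web2→web1→api1→auth1→db1→cache2
web2→web1→api1→db1→cache2
web2→web1→auth1→api1→db1→cache2
web2→web1→auth1→db1→cache2
web2→web1→db1→cache2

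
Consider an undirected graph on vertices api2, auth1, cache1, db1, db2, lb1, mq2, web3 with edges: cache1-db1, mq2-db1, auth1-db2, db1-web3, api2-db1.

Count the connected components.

3

From api2: component {api2, cache1, db1, mq2, web3}.
From auth1: component {auth1, db2}.
From lb1: component {lb1}.
That's 3 components.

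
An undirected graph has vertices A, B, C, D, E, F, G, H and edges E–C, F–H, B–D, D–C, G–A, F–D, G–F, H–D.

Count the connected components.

1

From A: component {A, B, C, D, E, F, G, H}.
That's 1 component.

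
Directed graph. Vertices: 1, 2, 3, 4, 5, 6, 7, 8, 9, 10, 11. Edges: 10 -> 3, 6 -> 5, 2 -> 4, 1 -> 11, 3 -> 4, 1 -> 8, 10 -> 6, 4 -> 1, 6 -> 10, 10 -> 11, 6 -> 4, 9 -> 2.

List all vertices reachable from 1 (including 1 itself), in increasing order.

1, 8, 11

Start at 1.
Its neighbours: 8, 11.
Nothing further is reachable.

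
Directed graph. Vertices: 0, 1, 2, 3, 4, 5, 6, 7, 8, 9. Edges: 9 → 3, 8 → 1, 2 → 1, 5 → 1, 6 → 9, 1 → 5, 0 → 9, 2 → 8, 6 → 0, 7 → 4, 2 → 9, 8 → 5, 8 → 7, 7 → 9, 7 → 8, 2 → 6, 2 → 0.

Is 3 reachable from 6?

Explore from 6.
Distance 1: reach 0, 9.
Distance 2: reach 3.
Found 3.

Yes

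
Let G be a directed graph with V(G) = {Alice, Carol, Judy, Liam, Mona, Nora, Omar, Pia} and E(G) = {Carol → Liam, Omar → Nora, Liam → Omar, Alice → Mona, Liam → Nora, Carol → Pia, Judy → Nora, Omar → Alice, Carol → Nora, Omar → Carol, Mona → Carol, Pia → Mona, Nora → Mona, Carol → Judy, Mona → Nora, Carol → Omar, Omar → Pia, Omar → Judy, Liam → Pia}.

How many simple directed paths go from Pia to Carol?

1

Pia→Mona→Carol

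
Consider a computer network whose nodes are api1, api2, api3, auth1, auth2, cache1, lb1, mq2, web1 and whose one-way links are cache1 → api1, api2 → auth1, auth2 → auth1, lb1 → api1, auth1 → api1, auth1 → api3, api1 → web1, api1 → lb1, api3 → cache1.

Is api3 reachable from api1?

Explore from api1.
Distance 1: reach lb1, web1.
The search from api1 is exhausted; no directed path reaches api3.

No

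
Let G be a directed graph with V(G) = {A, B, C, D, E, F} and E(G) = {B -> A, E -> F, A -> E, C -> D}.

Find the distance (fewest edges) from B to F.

Distance 0: B.
Distance 1: A.
Distance 2: E.
Distance 3: F — contains F.

3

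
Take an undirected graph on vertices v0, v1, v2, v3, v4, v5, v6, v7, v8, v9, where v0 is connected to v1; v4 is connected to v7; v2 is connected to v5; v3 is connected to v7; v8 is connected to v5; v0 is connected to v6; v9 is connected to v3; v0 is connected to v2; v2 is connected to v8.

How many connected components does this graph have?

From v0: component {v0, v1, v2, v5, v6, v8}.
From v3: component {v3, v4, v7, v9}.
That's 2 components.

2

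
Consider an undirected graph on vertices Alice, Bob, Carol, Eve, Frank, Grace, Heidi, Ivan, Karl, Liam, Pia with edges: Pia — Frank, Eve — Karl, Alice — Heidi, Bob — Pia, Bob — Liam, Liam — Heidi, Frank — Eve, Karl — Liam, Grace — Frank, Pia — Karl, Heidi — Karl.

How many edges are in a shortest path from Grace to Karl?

3

Distance 0: Grace.
Distance 1: Frank.
Distance 2: Eve, Pia.
Distance 3: Bob, Karl — contains Karl.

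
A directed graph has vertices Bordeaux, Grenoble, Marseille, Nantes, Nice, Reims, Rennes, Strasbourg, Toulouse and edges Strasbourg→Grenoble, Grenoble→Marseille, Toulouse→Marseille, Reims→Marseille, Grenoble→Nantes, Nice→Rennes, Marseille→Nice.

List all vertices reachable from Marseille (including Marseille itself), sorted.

Marseille, Nice, Rennes

Start at Marseille.
Its neighbours: Nice.
Then their neighbours: Rennes.
Nothing further is reachable.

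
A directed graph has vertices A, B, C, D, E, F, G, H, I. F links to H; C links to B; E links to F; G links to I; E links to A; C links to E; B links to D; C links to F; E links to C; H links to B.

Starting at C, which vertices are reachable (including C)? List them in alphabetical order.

A, B, C, D, E, F, H

Start at C.
Its neighbours: B, E, F.
Then their neighbours: A, D, H.
Nothing further is reachable.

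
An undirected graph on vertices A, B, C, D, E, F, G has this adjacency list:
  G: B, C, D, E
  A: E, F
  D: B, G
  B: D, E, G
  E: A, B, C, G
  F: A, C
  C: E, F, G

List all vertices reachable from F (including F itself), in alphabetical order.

A, B, C, D, E, F, G

Start at F.
Its neighbours: A, C.
Then their neighbours: E, G.
Then next layer: B, D.
Every vertex is now reached.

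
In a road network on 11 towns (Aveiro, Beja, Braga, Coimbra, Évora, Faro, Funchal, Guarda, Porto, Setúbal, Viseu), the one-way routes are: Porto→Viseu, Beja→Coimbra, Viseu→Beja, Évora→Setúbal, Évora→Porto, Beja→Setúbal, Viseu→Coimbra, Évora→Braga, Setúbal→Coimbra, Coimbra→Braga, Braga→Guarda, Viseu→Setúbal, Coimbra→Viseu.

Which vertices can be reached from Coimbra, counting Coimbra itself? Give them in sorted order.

Beja, Braga, Coimbra, Guarda, Setúbal, Viseu

Start at Coimbra.
Its neighbours: Braga, Viseu.
Then their neighbours: Beja, Guarda, Setúbal.
Nothing further is reachable.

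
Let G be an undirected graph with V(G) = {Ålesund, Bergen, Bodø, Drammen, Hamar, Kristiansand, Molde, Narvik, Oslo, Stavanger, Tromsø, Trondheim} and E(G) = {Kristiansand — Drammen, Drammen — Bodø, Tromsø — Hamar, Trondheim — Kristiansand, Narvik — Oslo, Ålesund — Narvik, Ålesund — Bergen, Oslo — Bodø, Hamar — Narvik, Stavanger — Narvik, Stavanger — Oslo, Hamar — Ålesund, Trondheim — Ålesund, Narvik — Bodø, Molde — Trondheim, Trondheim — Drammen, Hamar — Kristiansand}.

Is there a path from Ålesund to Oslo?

Yes

Explore from Ålesund.
Distance 1: reach Bergen, Hamar, Narvik, Trondheim.
Distance 2: reach Bodø, Drammen, Kristiansand, Molde, Oslo, Stavanger, Tromsø.
Found Oslo.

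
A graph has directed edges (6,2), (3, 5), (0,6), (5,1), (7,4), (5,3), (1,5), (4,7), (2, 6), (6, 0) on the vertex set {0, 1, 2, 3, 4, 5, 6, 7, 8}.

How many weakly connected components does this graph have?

From 0: component {0, 2, 6}.
From 1: component {1, 3, 5}.
From 4: component {4, 7}.
From 8: component {8}.
That's 4 components.

4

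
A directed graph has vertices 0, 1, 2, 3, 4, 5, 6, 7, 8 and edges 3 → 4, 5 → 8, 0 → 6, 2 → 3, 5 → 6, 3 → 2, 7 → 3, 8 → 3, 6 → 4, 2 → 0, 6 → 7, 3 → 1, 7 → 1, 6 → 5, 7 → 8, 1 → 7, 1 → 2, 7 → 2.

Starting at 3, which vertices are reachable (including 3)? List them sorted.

0, 1, 2, 3, 4, 5, 6, 7, 8

Start at 3.
Its neighbours: 1, 2, 4.
Then their neighbours: 0, 7.
Then next layer: 6, 8.
Then next layer: 5.
Every vertex is now reached.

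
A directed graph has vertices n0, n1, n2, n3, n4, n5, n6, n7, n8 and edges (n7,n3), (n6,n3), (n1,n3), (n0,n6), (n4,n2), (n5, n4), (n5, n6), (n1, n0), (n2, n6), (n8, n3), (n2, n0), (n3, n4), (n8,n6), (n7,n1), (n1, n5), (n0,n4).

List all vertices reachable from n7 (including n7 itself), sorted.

n0, n1, n2, n3, n4, n5, n6, n7

Start at n7.
Its neighbours: n1, n3.
Then their neighbours: n0, n4, n5.
Then next layer: n2, n6.
Nothing further is reachable.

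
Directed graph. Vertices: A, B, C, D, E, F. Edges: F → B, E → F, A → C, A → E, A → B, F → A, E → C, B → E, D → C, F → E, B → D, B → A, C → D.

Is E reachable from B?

Explore from B.
Distance 1: reach A, D, E.
Found E.

Yes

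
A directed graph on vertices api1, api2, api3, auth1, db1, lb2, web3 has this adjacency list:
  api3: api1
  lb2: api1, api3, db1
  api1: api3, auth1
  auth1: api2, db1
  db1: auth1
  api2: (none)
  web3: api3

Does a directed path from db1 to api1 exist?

No

Explore from db1.
Distance 1: reach auth1.
Distance 2: reach api2.
The search from db1 is exhausted; no directed path reaches api1.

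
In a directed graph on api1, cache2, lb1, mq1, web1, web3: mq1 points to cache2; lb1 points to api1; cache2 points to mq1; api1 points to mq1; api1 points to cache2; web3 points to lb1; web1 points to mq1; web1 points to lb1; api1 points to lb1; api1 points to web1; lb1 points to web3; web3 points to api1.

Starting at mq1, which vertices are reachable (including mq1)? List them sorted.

cache2, mq1

Start at mq1.
Its neighbours: cache2.
Nothing further is reachable.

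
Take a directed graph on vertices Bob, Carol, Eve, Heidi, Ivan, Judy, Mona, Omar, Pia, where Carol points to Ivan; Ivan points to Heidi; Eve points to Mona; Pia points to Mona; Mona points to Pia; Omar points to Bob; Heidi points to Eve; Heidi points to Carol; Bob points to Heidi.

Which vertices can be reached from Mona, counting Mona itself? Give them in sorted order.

Mona, Pia

Start at Mona.
Its neighbours: Pia.
Nothing further is reachable.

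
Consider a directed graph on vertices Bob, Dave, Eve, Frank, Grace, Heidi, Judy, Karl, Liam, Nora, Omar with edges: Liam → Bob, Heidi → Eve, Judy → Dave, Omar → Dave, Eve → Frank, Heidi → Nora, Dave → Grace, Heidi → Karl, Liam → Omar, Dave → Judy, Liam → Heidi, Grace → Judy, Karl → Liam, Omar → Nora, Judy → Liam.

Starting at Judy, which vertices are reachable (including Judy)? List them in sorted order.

Start at Judy.
Its neighbours: Dave, Liam.
Then their neighbours: Bob, Grace, Heidi, Omar.
Then next layer: Eve, Karl, Nora.
Then next layer: Frank.
Every vertex is now reached.

Bob, Dave, Eve, Frank, Grace, Heidi, Judy, Karl, Liam, Nora, Omar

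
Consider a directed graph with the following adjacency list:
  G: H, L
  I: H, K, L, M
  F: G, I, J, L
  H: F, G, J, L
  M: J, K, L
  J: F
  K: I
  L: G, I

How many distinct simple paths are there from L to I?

3

L→G→H→F→I
L→G→H→J→F→I
L→I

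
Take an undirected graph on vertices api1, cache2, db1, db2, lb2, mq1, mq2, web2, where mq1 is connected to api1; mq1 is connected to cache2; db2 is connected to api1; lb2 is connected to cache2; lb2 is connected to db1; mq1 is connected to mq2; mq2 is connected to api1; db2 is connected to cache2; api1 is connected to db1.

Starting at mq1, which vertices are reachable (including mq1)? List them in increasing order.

Start at mq1.
Its neighbours: api1, cache2, mq2.
Then their neighbours: db1, db2, lb2.
Nothing further is reachable.

api1, cache2, db1, db2, lb2, mq1, mq2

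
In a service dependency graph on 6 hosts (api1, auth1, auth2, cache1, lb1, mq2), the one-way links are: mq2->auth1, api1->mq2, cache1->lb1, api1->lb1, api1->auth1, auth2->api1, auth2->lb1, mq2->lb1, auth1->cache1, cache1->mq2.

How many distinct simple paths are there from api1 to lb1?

api1→auth1→cache1→lb1
api1→auth1→cache1→mq2→lb1
api1→lb1
api1→mq2→auth1→cache1→lb1
api1→mq2→lb1

5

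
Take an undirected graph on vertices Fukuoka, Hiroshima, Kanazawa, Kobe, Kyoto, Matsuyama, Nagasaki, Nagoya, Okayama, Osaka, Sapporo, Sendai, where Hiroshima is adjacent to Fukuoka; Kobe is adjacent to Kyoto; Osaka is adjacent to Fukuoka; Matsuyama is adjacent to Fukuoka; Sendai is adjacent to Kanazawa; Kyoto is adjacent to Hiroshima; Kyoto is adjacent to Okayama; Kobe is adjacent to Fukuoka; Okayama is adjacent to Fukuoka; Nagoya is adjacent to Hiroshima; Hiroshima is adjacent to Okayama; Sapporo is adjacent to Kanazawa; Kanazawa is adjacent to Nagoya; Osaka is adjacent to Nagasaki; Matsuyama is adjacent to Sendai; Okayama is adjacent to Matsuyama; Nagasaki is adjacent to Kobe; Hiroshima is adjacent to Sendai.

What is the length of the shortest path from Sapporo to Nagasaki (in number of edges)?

Distance 0: Sapporo.
Distance 1: Kanazawa.
Distance 2: Nagoya, Sendai.
Distance 3: Hiroshima, Matsuyama.
Distance 4: Fukuoka, Kyoto, Okayama.
Distance 5: Kobe, Osaka.
Distance 6: Nagasaki — contains Nagasaki.

6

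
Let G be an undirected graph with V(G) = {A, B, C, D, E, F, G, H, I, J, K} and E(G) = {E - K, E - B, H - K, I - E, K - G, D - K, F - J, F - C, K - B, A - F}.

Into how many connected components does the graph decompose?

2

From A: component {A, C, F, J}.
From B: component {B, D, E, G, H, I, K}.
That's 2 components.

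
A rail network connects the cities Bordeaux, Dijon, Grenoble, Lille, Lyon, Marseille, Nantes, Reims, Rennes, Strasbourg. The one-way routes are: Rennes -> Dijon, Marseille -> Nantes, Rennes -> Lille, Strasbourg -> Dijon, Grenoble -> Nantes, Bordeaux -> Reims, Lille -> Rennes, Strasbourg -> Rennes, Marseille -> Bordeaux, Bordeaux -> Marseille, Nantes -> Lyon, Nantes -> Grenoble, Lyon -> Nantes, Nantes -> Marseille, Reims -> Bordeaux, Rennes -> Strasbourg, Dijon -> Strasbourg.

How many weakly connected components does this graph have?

2

From Bordeaux: component {Bordeaux, Grenoble, Lyon, Marseille, Nantes, Reims}.
From Dijon: component {Dijon, Lille, Rennes, Strasbourg}.
That's 2 components.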